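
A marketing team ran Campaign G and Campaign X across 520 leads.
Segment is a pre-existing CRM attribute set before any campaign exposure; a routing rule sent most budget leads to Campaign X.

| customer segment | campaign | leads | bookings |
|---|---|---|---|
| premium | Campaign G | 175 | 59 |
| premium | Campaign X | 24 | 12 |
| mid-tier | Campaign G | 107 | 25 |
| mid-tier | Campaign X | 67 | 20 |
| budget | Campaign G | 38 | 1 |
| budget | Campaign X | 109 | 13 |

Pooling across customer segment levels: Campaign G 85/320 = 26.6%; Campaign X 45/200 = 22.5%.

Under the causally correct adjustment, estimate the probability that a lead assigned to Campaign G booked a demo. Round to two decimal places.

Customer segment is set before the campaign has any effect — it is not caused by the campaign — and it independently drives the outcome. That makes it a confounder, so the causal comparison is within customer segment levels.
Standardising Campaign G to the population customer segment mix: 0.383·59/175 + 0.335·25/107 + 0.283·1/38 = 0.215.

0.21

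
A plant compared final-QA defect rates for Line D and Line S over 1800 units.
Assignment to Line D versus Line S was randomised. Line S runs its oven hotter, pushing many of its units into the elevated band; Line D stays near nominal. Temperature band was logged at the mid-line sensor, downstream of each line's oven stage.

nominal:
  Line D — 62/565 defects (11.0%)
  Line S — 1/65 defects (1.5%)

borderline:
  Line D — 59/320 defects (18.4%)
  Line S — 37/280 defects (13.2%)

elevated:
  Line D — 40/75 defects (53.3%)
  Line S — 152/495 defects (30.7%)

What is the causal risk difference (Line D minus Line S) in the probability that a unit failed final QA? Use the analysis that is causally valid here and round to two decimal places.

-0.06

Stratifying would compare lines among units the lines themselves sorted into in-process temperature band groups — a form of selection on an intermediate. The unconditioned pooled rates give the total causal effect.
The causal difference is the pooled difference: 0.168 − 0.226 = -0.058.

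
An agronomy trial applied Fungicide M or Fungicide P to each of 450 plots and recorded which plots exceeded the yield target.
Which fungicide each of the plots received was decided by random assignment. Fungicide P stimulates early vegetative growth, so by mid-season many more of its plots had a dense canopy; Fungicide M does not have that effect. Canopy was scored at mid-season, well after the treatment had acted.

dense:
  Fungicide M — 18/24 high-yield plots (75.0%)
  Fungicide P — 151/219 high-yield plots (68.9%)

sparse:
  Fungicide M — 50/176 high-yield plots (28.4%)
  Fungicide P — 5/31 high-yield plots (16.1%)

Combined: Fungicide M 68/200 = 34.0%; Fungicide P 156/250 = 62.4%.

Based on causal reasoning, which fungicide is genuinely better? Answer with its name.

Fungicide P

The stratified and pooled comparisons disagree (Fungicide M wins within each mid-season canopy; Fungicide P wins overall), so the answer turns on the causal role of mid-season canopy.
Because the fungicide influences mid-season canopy, mid-season canopy is a post-treatment mediator, not a confounder. Stratifying on it would bias the estimate; the causal effect is the crude pooled difference.
Pooled: Fungicide M 34.0% vs Fungicide P 62.4%; Fungicide P is higher overall.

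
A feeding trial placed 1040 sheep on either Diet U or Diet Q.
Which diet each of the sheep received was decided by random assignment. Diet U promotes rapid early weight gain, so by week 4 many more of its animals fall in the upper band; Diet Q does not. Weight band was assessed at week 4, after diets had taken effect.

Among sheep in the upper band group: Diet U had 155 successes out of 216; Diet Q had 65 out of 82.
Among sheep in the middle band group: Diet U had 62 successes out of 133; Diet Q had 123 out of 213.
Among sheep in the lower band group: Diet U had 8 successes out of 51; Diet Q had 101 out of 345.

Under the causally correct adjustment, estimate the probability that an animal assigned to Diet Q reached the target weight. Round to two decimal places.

0.45

Week-4 weight band is recorded after the diet and is itself shifted by it — it sits on the causal path from diet to outcome. Conditioning on a mediator would strip out part of the effect we want; the pooled comparison gives the total causal effect.
So P(outcome | do(Diet Q)) is just the pooled rate for Diet Q: 289/640 = 0.452.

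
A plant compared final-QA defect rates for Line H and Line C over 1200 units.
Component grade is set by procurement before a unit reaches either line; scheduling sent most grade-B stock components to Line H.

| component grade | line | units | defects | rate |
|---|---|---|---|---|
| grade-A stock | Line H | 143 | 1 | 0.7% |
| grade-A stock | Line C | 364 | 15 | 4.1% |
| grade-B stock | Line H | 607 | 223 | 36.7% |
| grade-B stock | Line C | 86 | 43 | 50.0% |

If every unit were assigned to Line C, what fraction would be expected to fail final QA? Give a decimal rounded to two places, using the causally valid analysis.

Since component grade is a pre-existing factor (not a product of the line) and it affects the outcome on its own, it is a confounder. The stratified rates, not the pooled rate, identify the causal effect.
Standardising Line C to the population component grade mix: 0.422·15/364 + 0.578·43/86 = 0.306.

0.31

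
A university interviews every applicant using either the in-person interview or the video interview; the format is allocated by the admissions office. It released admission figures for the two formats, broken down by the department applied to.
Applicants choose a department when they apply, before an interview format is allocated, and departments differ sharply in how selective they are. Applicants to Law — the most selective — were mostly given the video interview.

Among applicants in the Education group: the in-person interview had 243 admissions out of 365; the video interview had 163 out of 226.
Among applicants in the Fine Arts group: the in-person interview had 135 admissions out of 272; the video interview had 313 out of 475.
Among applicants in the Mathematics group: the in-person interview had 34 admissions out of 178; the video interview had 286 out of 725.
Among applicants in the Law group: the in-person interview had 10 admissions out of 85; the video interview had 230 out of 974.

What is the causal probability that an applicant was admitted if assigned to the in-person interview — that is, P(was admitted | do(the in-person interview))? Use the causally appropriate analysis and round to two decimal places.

Nothing the interview format does changes department; the imbalance is an allocation artefact. With department also predicting the outcome, the pooled figure is confounded, and the within-stratum comparison is the causal one.
Standardising the in-person interview to the population department mix: 0.179·243/365 + 0.226·135/272 + 0.274·34/178 + 0.321·10/85 = 0.322.

0.32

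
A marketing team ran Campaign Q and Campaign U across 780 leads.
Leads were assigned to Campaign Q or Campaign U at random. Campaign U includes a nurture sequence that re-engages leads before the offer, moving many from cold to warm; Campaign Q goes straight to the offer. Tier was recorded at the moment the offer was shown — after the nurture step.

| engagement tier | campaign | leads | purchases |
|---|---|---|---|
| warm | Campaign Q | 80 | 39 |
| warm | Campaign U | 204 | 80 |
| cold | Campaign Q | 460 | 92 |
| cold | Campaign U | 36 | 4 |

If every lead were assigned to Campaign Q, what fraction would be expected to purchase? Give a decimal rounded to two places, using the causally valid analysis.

0.24

Campaign Q is higher inside every engagement tier stratum but Campaign U is higher in aggregate. Whether to stratify depends on how engagement tier relates to the campaign.
Engagement tier here is a post-treatment variable shaped by the campaign; conditioning on it would introduce bias rather than remove it. The overall comparison is the causal one.
So P(outcome | do(Campaign Q)) is just the pooled rate for Campaign Q: 131/540 = 0.243.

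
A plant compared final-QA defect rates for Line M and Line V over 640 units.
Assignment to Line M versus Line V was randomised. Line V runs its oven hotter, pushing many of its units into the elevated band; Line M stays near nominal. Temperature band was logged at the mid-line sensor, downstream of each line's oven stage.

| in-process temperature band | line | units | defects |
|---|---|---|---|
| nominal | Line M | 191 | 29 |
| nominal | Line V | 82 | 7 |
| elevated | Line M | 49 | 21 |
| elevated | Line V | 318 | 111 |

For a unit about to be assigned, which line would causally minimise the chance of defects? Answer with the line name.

In-process temperature band lies on the pathway line → in-process temperature band → outcome, so adjusting for it blocks the indirect effect. For the total causal effect of line, use the unadjusted pooled rates.
Pooled: Line M 20.8% vs Line V 29.5%; Line M is lower overall.

Line M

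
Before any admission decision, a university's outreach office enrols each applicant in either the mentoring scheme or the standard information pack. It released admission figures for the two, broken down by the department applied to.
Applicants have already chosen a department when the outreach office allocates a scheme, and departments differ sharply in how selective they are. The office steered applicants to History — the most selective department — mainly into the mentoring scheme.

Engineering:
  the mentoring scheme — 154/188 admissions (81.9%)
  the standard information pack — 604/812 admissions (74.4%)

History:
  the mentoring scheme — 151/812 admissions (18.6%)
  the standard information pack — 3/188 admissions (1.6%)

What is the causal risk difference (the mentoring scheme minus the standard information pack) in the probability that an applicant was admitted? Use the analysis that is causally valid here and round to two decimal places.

+0.12

The department-specific comparison favours the mentoring scheme throughout, but the pooled figures favour the standard information pack. The question is whether to condition on department.
Nothing the outreach scheme does changes department; the imbalance is an allocation artefact. With department also predicting the outcome, the pooled figure is confounded, and the within-stratum comparison is the causal one.
Adjusting over the population distribution of department: 0.500·(0.819−0.744) + 0.500·(0.186−0.016) = +0.123.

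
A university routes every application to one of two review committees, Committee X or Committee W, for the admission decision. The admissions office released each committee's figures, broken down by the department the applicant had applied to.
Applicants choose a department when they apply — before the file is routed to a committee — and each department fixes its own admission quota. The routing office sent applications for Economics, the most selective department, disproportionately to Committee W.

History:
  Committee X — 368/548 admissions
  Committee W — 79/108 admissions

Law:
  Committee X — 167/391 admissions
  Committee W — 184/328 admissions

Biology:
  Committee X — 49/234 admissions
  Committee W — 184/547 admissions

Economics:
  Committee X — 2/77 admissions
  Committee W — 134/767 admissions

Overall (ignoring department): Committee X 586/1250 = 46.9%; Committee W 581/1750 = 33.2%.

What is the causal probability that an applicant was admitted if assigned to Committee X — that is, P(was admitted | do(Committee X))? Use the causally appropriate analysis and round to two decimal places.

0.31

The stratified and pooled comparisons disagree (Committee W wins within each department; Committee X wins overall), so the answer turns on the causal role of department.
Department is set before the review committee has any effect — it is not caused by the review committee — and it independently drives the outcome. That makes it a confounder, so the causal comparison is within department levels.
Standardising Committee X to the population department mix: 0.219·368/548 + 0.240·167/391 + 0.260·49/234 + 0.281·2/77 = 0.311.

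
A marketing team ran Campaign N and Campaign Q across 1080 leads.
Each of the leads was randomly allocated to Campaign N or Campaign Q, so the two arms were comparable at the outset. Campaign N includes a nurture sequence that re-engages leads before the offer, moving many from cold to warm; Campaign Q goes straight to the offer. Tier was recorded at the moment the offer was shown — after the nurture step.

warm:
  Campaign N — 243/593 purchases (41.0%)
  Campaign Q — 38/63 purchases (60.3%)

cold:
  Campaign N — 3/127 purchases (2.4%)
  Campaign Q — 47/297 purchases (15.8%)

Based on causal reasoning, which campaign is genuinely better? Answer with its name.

Because the campaign influences engagement tier, engagement tier is a post-treatment mediator, not a confounder. Stratifying on it would bias the estimate; the causal effect is the crude pooled difference.
Pooled: Campaign N 34.2% vs Campaign Q 23.6%; Campaign N is higher overall.

Campaign N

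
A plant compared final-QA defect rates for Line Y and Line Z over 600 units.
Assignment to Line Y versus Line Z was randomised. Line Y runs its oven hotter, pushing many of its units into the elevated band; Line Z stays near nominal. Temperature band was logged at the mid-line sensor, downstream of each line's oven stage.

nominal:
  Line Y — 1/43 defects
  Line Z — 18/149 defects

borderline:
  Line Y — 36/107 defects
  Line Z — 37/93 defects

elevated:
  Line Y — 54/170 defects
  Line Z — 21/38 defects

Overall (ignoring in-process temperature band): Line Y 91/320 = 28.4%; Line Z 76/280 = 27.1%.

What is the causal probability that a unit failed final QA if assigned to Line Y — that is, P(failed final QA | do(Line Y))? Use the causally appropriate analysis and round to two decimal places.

The stratified and pooled comparisons disagree (Line Y wins within each in-process temperature band; Line Z wins overall), so the answer turns on the causal role of in-process temperature band.
In-process temperature band is downstream of the line. One should not condition on a consequence of treatment, so the overall rates are the right comparison.
So P(outcome | do(Line Y)) is just the pooled rate for Line Y: 91/320 = 0.284.

0.28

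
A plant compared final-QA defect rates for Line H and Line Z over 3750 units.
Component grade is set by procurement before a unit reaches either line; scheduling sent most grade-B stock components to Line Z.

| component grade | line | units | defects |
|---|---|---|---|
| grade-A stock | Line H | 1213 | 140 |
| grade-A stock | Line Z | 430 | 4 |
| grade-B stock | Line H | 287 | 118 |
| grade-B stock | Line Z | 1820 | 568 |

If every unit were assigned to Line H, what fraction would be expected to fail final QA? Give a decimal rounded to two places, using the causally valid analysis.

0.28

The imbalance in component grade arose from how units were allocated, not from anything the line did; and component grade independently affects the outcome. The pooled gap is confounded — condition on component grade.
Standardising Line H to the population component grade mix: 0.438·140/1213 + 0.562·118/287 = 0.282.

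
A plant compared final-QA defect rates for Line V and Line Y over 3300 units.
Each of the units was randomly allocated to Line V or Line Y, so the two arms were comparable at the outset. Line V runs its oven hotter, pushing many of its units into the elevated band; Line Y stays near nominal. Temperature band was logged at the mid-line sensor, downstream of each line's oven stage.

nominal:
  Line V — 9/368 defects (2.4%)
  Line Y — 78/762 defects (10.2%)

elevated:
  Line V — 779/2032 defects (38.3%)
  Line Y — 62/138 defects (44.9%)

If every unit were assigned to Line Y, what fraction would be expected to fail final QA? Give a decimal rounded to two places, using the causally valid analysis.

0.16

The stratified and pooled comparisons disagree (Line V wins within each in-process temperature band; Line Y wins overall), so the answer turns on the causal role of in-process temperature band.
The distribution of in-process temperature band is itself part of what the line does — it is an intermediate outcome. Holding it fixed would remove that part of the effect; the total effect is the pooled difference.
So P(outcome | do(Line Y)) is just the pooled rate for Line Y: 140/900 = 0.156.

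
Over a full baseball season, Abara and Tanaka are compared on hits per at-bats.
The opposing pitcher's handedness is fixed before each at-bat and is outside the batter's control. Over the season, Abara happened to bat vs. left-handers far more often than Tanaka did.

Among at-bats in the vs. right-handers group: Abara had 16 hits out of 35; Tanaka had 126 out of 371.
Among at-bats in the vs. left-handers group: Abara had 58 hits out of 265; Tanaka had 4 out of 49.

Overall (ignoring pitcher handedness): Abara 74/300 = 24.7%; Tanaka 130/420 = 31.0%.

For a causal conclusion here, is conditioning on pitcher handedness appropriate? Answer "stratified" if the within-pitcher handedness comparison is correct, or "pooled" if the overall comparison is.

stratified

Since pitcher handedness is a pre-existing factor (not a product of the player) and it affects the outcome on its own, it is a confounder. The stratified rates, not the pooled rate, identify the causal effect.
Within each level — vs. right-handers: 45.7% vs 34.0%; vs. left-handers: 21.9% vs 8.2% — Abara is higher every time.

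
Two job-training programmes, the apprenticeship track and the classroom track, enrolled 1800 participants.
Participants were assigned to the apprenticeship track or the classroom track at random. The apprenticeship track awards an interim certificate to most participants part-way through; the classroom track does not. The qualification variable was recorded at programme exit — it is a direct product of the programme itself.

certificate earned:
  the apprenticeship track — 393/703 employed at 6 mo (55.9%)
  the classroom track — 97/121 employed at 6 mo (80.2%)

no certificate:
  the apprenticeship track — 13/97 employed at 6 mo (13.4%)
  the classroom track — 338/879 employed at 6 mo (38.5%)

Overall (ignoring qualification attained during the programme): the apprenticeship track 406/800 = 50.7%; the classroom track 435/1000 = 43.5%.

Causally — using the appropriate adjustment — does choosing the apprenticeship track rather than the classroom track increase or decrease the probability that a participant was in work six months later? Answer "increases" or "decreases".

Within every qualification attained during the programme level the classroom track has the higher rate, yet pooled the apprenticeship track does — Simpson's reversal.
Qualification attained during the programme is downstream of the programme. One should not condition on a consequence of treatment, so the overall rates are the right comparison.
Pooled: the apprenticeship track 50.7% vs the classroom track 43.5%; the apprenticeship track is higher overall.

increases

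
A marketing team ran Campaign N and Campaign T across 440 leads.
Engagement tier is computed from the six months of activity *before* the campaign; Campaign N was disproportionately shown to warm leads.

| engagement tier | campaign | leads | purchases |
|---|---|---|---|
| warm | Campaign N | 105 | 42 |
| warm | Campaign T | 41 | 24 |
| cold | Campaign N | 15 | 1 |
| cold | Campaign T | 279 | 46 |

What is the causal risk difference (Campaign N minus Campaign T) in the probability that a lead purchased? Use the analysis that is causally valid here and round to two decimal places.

Within every engagement tier level Campaign T has the higher rate, yet pooled Campaign N does — Simpson's reversal.
Nothing the campaign does changes engagement tier; the imbalance is an allocation artefact. With engagement tier also predicting the outcome, the pooled figure is confounded, and the within-stratum comparison is the causal one.
Adjusting over the population distribution of engagement tier: 0.332·(0.400−0.585) + 0.668·(0.067−0.165) = -0.127.

-0.13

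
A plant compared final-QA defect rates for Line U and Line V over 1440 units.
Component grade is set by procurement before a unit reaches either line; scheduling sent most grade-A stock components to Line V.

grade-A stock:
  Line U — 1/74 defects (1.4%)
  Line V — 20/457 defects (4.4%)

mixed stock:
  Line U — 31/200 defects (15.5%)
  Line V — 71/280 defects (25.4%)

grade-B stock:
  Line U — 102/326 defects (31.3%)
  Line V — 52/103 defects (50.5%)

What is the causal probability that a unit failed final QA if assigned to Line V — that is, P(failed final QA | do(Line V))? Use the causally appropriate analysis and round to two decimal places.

Within every component grade level Line U has the lower rate, yet pooled Line V does — Simpson's reversal.
Nothing the line does changes component grade; the imbalance is an allocation artefact. With component grade also predicting the outcome, the pooled figure is confounded, and the within-stratum comparison is the causal one.
Standardising Line V to the population component grade mix: 0.369·20/457 + 0.333·71/280 + 0.298·52/103 = 0.251.

0.25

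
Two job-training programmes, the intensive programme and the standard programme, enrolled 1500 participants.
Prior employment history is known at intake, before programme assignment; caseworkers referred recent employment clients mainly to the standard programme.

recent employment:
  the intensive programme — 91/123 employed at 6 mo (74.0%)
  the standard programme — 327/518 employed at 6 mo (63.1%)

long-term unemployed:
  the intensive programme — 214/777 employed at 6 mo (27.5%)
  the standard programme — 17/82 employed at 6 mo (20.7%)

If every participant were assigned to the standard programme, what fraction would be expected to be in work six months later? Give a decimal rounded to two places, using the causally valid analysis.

0.39

The prior employment history-specific comparison favours the intensive programme throughout, but the pooled figures favour the standard programme. The question is whether to condition on prior employment history.
The imbalance in prior employment history arose from how participants were allocated, not from anything the programme did; and prior employment history independently affects the outcome. The pooled gap is confounded — condition on prior employment history.
Standardising the standard programme to the population prior employment history mix: 0.427·327/518 + 0.573·17/82 = 0.388.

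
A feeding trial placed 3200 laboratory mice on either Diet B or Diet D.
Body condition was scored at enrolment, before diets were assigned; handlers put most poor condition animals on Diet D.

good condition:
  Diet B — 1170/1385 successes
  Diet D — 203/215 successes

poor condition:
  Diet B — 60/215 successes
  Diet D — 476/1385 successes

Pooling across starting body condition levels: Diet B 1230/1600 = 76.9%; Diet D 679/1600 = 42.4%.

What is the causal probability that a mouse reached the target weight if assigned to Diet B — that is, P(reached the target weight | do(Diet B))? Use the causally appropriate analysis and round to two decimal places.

0.56

Starting body condition differs across diets for reasons unrelated to any effect of the diet itself, and it separately predicts the outcome — a classic confounder. We must compare within starting body condition levels.
Standardising Diet B to the population starting body condition mix: 0.500·1170/1385 + 0.500·60/215 = 0.562.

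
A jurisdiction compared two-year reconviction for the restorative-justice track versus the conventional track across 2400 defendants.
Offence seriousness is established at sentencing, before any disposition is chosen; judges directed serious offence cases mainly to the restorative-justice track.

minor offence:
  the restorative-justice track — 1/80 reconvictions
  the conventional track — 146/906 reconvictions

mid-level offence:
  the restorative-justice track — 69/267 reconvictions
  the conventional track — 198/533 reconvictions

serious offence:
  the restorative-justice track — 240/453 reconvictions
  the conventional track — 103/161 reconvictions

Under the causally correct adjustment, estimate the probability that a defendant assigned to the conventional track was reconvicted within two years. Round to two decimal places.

0.35

The stratified and pooled comparisons disagree (the restorative-justice track wins within each offence seriousness; the conventional track wins overall), so the answer turns on the causal role of offence seriousness.
Offence seriousness is set before the disposition has any effect — it is not caused by the disposition — and it independently drives the outcome. That makes it a confounder, so the causal comparison is within offence seriousness levels.
Standardising the conventional track to the population offence seriousness mix: 0.411·146/906 + 0.333·198/533 + 0.256·103/161 = 0.354.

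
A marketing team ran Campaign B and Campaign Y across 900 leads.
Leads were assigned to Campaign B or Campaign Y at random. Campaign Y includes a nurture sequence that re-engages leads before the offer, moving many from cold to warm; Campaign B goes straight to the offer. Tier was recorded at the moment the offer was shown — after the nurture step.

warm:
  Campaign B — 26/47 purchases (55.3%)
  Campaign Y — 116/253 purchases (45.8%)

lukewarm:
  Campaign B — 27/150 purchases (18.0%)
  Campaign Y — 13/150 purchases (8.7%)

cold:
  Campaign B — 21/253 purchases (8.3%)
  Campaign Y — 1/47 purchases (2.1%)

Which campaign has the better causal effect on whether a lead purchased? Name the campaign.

Campaign Y

Stratifying would compare campaigns among leads the campaigns themselves sorted into engagement tier groups — a form of selection on an intermediate. The unconditioned pooled rates give the total causal effect.
Pooled: Campaign B 16.4% vs Campaign Y 28.9%; Campaign Y is higher overall.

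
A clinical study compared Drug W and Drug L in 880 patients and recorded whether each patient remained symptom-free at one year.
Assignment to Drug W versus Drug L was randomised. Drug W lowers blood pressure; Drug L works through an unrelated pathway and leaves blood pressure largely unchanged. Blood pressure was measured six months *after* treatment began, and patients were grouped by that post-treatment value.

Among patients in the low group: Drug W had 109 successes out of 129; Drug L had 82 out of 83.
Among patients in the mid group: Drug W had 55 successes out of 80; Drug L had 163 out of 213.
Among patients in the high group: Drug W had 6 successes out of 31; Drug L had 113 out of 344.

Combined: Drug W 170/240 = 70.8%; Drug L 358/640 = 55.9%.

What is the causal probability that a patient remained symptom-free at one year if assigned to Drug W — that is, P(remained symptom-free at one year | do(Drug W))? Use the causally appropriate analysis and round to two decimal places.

Blood pressure is recorded after the drug and is itself shifted by it — it sits on the causal path from drug to outcome. Conditioning on a mediator would strip out part of the effect we want; the pooled comparison gives the total causal effect.
So P(outcome | do(Drug W)) is just the pooled rate for Drug W: 170/240 = 0.708.

0.71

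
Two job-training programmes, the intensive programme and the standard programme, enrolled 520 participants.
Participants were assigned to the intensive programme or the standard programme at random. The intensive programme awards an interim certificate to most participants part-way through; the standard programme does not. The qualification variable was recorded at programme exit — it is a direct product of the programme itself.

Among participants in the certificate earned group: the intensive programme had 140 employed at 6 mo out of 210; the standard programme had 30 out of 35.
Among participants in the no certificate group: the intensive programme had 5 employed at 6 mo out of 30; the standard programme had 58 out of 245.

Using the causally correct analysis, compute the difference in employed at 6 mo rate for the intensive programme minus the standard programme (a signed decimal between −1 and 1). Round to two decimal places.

+0.29

The qualification attained during the programme-specific comparison favours the standard programme throughout, but the pooled figures favour the intensive programme. The question is whether to condition on qualification attained during the programme.
The distribution of qualification attained during the programme is itself part of what the programme does — it is an intermediate outcome. Holding it fixed would remove that part of the effect; the total effect is the pooled difference.
The causal difference is the pooled difference: 0.604 − 0.314 = +0.290.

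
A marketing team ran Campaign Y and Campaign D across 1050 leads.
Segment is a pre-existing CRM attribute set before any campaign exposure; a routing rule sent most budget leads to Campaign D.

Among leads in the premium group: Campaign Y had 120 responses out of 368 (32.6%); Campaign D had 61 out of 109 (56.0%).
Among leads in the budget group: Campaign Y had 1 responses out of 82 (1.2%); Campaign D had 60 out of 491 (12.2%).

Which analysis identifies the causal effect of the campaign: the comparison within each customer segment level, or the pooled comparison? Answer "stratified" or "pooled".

The stratified and pooled comparisons disagree (Campaign D wins within each customer segment; Campaign Y wins overall), so the answer turns on the causal role of customer segment.
Since customer segment is a pre-existing factor (not a product of the campaign) and it affects the outcome on its own, it is a confounder. The stratified rates, not the pooled rate, identify the causal effect.
Within each level — premium: 32.6% vs 56.0%; budget: 1.2% vs 12.2% — Campaign D is higher every time.

stratified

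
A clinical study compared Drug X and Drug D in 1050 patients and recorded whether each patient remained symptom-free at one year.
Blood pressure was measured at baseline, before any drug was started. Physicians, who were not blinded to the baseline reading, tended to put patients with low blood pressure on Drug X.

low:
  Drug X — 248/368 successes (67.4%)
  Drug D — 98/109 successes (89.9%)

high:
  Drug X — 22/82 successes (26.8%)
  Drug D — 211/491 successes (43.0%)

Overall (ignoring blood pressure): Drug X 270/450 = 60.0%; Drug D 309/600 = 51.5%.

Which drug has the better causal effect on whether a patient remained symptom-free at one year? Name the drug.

Drug D

Within every blood pressure level Drug D has the higher rate, yet pooled Drug X does — Simpson's reversal.
The imbalance in blood pressure arose from how patients were allocated, not from anything the drug did; and blood pressure independently affects the outcome. The pooled gap is confounded — condition on blood pressure.
Within each level — low: 67.4% vs 89.9%; high: 26.8% vs 43.0% — Drug D is higher every time.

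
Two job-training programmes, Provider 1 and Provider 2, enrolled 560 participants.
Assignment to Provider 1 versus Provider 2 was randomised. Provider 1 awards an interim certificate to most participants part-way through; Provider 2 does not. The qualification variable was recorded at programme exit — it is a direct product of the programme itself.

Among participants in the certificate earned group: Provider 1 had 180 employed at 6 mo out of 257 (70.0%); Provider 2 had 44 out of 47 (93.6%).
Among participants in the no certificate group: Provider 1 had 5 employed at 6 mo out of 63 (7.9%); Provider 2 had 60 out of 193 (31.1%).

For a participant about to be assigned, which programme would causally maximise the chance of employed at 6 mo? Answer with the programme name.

Qualification attained during the programme is recorded after the programme and is itself shifted by it — it sits on the causal path from programme to outcome. Conditioning on a mediator would strip out part of the effect we want; the pooled comparison gives the total causal effect.
Pooled: Provider 1 57.8% vs Provider 2 43.3%; Provider 1 is higher overall.

Provider 1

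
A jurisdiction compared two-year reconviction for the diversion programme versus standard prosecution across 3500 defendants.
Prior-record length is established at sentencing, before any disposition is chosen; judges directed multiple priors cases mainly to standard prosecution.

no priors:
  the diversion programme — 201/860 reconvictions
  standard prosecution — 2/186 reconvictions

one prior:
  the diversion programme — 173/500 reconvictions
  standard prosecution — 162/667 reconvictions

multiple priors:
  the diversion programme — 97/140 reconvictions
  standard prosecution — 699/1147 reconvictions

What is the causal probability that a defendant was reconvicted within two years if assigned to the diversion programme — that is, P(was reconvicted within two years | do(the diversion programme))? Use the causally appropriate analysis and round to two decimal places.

Prior-record length satisfies the back-door criterion: it is not a descendant of the disposition, and it blocks the spurious path from disposition to outcome. Adjusting for it (i.e., using the within-prior-record length rates) gives the causal effect.
Standardising the diversion programme to the population prior-record length mix: 0.299·201/860 + 0.333·173/500 + 0.368·97/140 = 0.440.

0.44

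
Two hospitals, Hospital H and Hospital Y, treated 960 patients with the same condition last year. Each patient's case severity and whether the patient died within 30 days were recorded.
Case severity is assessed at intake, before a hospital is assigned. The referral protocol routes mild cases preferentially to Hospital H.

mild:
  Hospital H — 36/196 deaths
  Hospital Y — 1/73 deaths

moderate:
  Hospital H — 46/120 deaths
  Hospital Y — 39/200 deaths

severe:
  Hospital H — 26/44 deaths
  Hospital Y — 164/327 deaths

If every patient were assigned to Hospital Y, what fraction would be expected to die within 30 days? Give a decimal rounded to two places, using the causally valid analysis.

0.26

Case severity satisfies the back-door criterion: it is not a descendant of the hospital, and it blocks the spurious path from hospital to outcome. Adjusting for it (i.e., using the within-case severity rates) gives the causal effect.
Standardising Hospital Y to the population case severity mix: 0.280·1/73 + 0.333·39/200 + 0.386·164/327 = 0.263.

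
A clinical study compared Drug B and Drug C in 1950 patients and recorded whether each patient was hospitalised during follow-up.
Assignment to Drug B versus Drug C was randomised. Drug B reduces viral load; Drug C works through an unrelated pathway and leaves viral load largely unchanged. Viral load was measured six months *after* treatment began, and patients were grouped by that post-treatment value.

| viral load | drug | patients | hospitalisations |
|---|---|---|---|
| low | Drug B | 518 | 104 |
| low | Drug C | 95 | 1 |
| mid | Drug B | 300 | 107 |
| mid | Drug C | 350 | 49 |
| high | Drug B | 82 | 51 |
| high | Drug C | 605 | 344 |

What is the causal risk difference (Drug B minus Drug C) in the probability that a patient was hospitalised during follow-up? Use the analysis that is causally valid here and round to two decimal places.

-0.08

The stratified and pooled comparisons disagree (Drug C wins within each viral load; Drug B wins overall), so the answer turns on the causal role of viral load.
Because the drug influences viral load, viral load is a post-treatment mediator, not a confounder. Stratifying on it would bias the estimate; the causal effect is the crude pooled difference.
The causal difference is the pooled difference: 0.291 − 0.375 = -0.084.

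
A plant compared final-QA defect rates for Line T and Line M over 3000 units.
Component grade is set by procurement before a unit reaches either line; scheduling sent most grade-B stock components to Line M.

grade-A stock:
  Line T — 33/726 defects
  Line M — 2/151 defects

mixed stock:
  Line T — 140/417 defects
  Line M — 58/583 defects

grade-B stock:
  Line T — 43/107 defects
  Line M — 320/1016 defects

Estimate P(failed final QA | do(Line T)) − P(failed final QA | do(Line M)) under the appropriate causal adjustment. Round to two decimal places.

The stratified and pooled comparisons disagree (Line M wins within each component grade; Line T wins overall), so the answer turns on the causal role of component grade.
Component grade is set before the line has any effect — it is not caused by the line — and it independently drives the outcome. That makes it a confounder, so the causal comparison is within component grade levels.
Adjusting over the population distribution of component grade: 0.292·(0.045−0.013) + 0.333·(0.336−0.099) + 0.374·(0.402−0.315) = +0.121.

+0.12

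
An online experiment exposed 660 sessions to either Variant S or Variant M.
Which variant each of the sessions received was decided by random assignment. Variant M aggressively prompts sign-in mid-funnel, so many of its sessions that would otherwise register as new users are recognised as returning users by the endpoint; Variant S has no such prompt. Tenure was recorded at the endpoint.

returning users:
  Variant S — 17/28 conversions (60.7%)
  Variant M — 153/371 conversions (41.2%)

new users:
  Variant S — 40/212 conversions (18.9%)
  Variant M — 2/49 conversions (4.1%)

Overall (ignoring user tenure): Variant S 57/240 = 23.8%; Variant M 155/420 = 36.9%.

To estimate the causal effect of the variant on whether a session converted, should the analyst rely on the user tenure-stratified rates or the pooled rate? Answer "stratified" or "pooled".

User tenure is recorded after the variant and is itself shifted by it — it sits on the causal path from variant to outcome. Conditioning on a mediator would strip out part of the effect we want; the pooled comparison gives the total causal effect.
Pooled: Variant S 23.8% vs Variant M 36.9%; Variant M is higher overall.

pooled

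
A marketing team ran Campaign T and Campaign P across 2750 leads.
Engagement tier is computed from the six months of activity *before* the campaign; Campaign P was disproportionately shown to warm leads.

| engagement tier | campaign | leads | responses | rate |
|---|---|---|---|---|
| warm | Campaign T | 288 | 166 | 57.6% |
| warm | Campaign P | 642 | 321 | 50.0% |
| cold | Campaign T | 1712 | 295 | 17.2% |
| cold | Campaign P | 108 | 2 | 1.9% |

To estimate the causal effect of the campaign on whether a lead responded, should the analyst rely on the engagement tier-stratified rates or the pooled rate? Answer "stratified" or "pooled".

stratified

Since engagement tier is a pre-existing factor (not a product of the campaign) and it affects the outcome on its own, it is a confounder. The stratified rates, not the pooled rate, identify the causal effect.
Within each level — warm: 57.6% vs 50.0%; cold: 17.2% vs 1.9% — Campaign T is higher every time.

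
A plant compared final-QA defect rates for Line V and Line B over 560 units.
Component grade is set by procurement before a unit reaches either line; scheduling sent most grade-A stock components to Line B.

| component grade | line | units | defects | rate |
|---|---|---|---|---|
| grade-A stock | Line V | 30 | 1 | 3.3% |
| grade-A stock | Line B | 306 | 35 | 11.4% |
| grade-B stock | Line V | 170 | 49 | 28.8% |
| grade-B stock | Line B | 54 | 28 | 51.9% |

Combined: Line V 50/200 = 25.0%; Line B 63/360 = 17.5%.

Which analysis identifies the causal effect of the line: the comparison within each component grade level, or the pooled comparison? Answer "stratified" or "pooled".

Component grade is set before the line has any effect — it is not caused by the line — and it independently drives the outcome. That makes it a confounder, so the causal comparison is within component grade levels.
Within each level — grade-A stock: 3.3% vs 11.4%; grade-B stock: 28.8% vs 51.9% — Line V is lower every time.

stratified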